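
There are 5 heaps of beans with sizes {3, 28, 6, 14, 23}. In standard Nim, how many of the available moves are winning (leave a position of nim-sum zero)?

0

Compute the nim-sum pairwise:
3 ^ 28 = 31
31 ^ 6 = 25
25 ^ 14 = 23
23 ^ 23 = 0
The nim-sum is already 0, so every move leaves a nonzero nim-sum — there are no winning moves.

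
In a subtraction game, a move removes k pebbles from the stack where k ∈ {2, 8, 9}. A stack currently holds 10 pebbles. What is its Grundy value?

3

Build the Grundy sequence with g(k) = mex{g(k−s) : s ∈ {2, 8, 9}, s ≤ k}:
g(0) = mex{} = 0
g(1) = mex{} = 0
g(2) = mex{0} = 1
g(3) = mex{0} = 1
g(4) = mex{1} = 0
g(5) = mex{1} = 0
g(6) = mex{0} = 1
g(7) = mex{0} = 1
g(8) = mex{0,1} = 2
g(9) = mex{0,1} = 2
g(10) = mex{0,1,2} = 3
So g(10) = 3.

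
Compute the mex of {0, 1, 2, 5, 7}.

The values 0, 1, 2 are all present; 3 is the first non-negative integer missing from the set.

3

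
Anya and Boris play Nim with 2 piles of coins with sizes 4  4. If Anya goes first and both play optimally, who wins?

Boris wins

Write each in binary and XOR column by column:
  100  (4)
  100  (4)
  ---
  000  (0)
The nim-sum is 0, so this is a P-position: the player to move is in a losing position under optimal play; Anya is about to move from it and so loses — Boris wins.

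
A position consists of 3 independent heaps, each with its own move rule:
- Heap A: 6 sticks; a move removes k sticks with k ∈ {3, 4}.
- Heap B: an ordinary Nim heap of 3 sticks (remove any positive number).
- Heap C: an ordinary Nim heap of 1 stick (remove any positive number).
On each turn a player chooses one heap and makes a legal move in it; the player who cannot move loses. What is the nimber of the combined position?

0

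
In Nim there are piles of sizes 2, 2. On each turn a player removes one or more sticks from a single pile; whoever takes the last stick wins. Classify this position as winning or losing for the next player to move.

Losing position

Compute the nim-sum pairwise:
2 ⊕ 2 = 0
The nim-sum is 0, so this is a P-position: the player to move is in a losing position under optimal play.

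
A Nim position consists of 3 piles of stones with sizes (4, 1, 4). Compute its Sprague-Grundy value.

1

Nim-sum: 4 XOR 1 XOR 4 = 1.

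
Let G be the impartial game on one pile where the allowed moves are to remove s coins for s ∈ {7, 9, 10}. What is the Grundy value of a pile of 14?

2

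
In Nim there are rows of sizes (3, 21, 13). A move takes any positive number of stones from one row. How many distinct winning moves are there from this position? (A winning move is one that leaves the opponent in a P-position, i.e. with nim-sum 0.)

1

Write each in binary and XOR column by column:
  00011  (3)
  10101  (21)
  01101  (13)
  -----
  11011  (27)
The overall nim-sum is X = 27. A row of size p has a winning move iff p XOR X < p (reduce it to p XOR X).
  3: 3 XOR 27 = 24 ≥ 3 — no move.
  21: 21 XOR 27 = 14 < 21 — winning move (to 14).
  13: 13 XOR 27 = 22 ≥ 13 — no move.
That gives 1 winning move.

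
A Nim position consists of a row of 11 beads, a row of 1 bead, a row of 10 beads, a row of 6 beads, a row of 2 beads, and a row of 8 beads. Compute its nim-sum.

Nim-sum: 11 XOR 1 XOR 10 XOR 6 XOR 2 XOR 8 = 12.

12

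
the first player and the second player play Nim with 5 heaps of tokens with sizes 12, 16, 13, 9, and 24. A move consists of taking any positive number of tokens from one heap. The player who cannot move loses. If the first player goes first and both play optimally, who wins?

Bitwise XOR of the heap sizes:
  01100  (12)
  10000  (16)
  01101  (13)
  01001  (9)
  11000  (24)
  -----
  00000  (0)
The nim-sum is 0, so this is a P-position: the player to move is in a losing position under optimal play; the first player is about to move from it and so loses — the second player wins.

the second player wins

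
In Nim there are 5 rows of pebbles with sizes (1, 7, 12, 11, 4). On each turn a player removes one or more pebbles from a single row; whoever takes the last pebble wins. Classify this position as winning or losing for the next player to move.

Winning position

Compute the nim-sum pairwise:
1 ^ 7 = 6
6 ^ 12 = 10
10 ^ 11 = 1
1 ^ 4 = 5
The nim-sum is 5 ≠ 0, so this is an N-position: the player to move can win.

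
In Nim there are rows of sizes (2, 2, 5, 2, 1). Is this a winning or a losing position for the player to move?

Winning position

Compute the nim-sum pairwise:
2 ⊕ 2 = 0
0 ⊕ 5 = 5
5 ⊕ 2 = 7
7 ⊕ 1 = 6
The nim-sum is 6 ≠ 0, so this is an N-position: the player to move can win.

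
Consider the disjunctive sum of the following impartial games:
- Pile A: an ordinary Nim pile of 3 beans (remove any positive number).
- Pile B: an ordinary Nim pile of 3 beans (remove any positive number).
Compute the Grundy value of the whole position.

Pile A is a plain Nim pile of size 3, so its Grundy value is 3.
Pile B is a plain Nim pile of size 3, so its Grundy value is 3.
By the Sprague-Grundy theorem, the Grundy value of a sum of independent games is the XOR of the component values.
Combined value = 3 ⊕ 3 = 0.

0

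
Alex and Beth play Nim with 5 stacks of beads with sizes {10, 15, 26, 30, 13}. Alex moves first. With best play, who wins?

In binary:
  01010  (10)
  01111  (15)
  11010  (26)
  11110  (30)
  01101  (13)
  -----
  01100  (12)
The nim-sum is 12 ≠ 0, so this is an N-position: the player to move can win; Alex has a winning move.

Alex wins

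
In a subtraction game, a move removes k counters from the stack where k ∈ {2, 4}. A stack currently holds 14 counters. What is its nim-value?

1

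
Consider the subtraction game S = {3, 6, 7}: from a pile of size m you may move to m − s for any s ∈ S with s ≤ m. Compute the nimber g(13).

Grundy values for subtraction set {3, 6, 7}:
g(0) = mex{} = 0
g(1) = mex{} = 0
g(2) = mex{} = 0
g(3) = mex{0} = 1
g(4) = mex{0} = 1
g(5) = mex{0} = 1
g(6) = mex{0,1} = 2
g(7) = mex{0,1} = 2
g(8) = mex{0,1} = 2
g(9) = mex{0,1,2} = 3
g(10) = mex{1,2} = 0
g(11) = mex{1,2} = 0
g(12) = mex{1,2,3} = 0
g(13) = mex{0,2} = 1
So g(13) = 1.

1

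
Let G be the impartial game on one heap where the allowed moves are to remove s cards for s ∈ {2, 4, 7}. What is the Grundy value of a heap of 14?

Grundy values for subtraction set {2, 4, 7}:
g(0) = mex{} = 0
g(1) = mex{} = 0
g(2) = mex{0} = 1
g(3) = mex{0} = 1
g(4) = mex{0,1} = 2
g(5) = mex{0,1} = 2
g(6) = mex{1,2} = 0
g(7) = mex{0,1,2} = 3
g(8) = mex{0,2} = 1
g(9) = mex{1,2,3} = 0
g(10) = mex{0,1} = 2
g(11) = mex{0,2,3} = 1
g(12) = mex{1,2} = 0
g(13) = mex{0,1} = 2
g(14) = mex{0,2,3} = 1
So g(14) = 1.

1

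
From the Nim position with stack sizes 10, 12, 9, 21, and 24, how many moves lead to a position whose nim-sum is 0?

Compute the nim-sum pairwise:
10 ^ 12 = 6
6 ^ 9 = 15
15 ^ 21 = 26
26 ^ 24 = 2
The overall nim-sum is X = 2. A stack of size p has a winning move iff p XOR X < p (reduce it to p XOR X).
  10: 10 XOR 2 = 8 < 10 — winning move (to 8).
  12: 12 XOR 2 = 14 ≥ 12 — no move.
  9: 9 XOR 2 = 11 ≥ 9 — no move.
  21: 21 XOR 2 = 23 ≥ 21 — no move.
  24: 24 XOR 2 = 26 ≥ 24 — no move.
That gives 1 winning move.

1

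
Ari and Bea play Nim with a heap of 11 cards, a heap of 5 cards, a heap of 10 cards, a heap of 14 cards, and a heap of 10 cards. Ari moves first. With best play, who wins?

Nim-sum: 11 XOR 5 XOR 10 XOR 14 XOR 10 = 0.
The nim-sum is 0, so this is a P-position: the player to move is in a losing position under optimal play; Ari is about to move from it and so loses — Bea wins.

Bea wins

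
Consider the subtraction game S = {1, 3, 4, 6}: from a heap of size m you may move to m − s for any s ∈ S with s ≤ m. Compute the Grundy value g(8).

1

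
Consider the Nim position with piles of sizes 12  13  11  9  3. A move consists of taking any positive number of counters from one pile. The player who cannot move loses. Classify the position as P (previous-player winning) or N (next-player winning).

Compute the nim-sum pairwise:
12 XOR 13 = 1
1 XOR 11 = 10
10 XOR 9 = 3
3 XOR 3 = 0
The nim-sum is 0, so this is a P-position: the player to move is in a losing position under optimal play.

P-position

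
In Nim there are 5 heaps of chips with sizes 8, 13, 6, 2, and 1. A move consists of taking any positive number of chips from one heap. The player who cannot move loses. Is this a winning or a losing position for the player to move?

Nim-sum: 8 XOR 13 XOR 6 XOR 2 XOR 1 = 0.
The nim-sum is 0, so this is a P-position: the player to move is in a losing position under optimal play.

Losing position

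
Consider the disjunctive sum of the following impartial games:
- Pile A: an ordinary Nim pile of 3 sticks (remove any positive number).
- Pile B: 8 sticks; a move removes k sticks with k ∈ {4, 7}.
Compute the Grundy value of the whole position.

1

Pile A is a plain Nim pile of size 3, so its Grundy value is 3.
Build the Grundy sequence for pile B with g(k) = mex{g(k−s) : s ∈ {4, 7}, s ≤ k}:
k:     0  1  2  3  4  5  6  7  8
g(k):  0  0  0  0  1  1  1  1  2
So g(8) = 2.
By the Sprague-Grundy theorem, the Grundy value of a sum of independent games is the XOR of the component values.
Combined value = 3 ⊕ 2 = 1.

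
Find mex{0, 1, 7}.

2

The values 0, 1 are all present; 2 is the first non-negative integer missing from the set.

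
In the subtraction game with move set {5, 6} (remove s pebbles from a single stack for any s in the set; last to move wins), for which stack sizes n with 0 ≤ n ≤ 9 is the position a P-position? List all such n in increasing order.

0, 1, 2, 3, 4

Build the Grundy sequence with g(k) = mex{g(k−s) : s ∈ {5, 6}, s ≤ k}:
g(0) = mex{} = 0
g(1) = mex{} = 0
g(2) = mex{} = 0
g(3) = mex{} = 0
g(4) = mex{} = 0
g(5) = mex{0} = 1
g(6) = mex{0} = 1
g(7) = mex{0} = 1
g(8) = mex{0} = 1
g(9) = mex{0} = 1
The P-positions (g = 0) in 0..9 are 0, 1, 2, 3, 4.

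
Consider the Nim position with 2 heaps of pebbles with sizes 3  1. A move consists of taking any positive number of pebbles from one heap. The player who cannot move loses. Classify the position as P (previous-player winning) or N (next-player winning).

N-position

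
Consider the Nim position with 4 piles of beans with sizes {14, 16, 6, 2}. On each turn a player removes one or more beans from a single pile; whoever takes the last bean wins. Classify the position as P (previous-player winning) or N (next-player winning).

N-position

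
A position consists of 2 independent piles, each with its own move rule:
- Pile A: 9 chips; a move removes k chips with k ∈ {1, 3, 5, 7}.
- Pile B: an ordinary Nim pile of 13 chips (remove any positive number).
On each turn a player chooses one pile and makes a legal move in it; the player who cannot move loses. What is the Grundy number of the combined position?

Build the Grundy sequence for pile A with g(k) = mex{g(k−s) : s ∈ {1, 3, 5, 7}, s ≤ k}:
g(0) = mex{} = 0
g(1) = mex{0} = 1
g(2) = mex{1} = 0
g(3) = mex{0} = 1
g(4) = mex{1} = 0
g(5) = mex{0} = 1
g(6) = mex{1} = 0
g(7) = mex{0} = 1
g(8) = mex{1} = 0
g(9) = mex{0} = 1
So g(9) = 1.
Pile B is a plain Nim pile of size 13, so its Grundy value is 13.
By the Sprague-Grundy theorem, the Grundy value of a sum of independent games is the XOR of the component values.
Combined value = 1 XOR 13 = 12.

12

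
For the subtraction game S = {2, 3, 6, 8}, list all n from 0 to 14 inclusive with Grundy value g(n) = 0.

0, 1, 5, 10, 14

Build the Grundy sequence with g(k) = mex{g(k−s) : s ∈ {2, 3, 6, 8}, s ≤ k}:
g(0) = mex{} = 0
g(1) = mex{} = 0
g(2) = mex{0} = 1
g(3) = mex{0} = 1
g(4) = mex{0,1} = 2
g(5) = mex{1} = 0
g(6) = mex{0,1,2} = 3
g(7) = mex{0,2} = 1
g(8) = mex{0,1,3} = 2
g(9) = mex{0,1,3} = 2
g(10) = mex{1,2} = 0
g(11) = mex{0,1,2} = 3
g(12) = mex{0,2,3} = 1
g(13) = mex{0,1,3} = 2
g(14) = mex{1,2,3} = 0
The P-positions (g = 0) in 0..14 are 0, 1, 5, 10, 14.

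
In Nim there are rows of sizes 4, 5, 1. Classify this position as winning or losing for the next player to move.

Losing position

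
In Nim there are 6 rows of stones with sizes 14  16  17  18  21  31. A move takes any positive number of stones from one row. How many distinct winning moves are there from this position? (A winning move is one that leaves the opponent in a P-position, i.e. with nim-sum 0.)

Compute the nim-sum pairwise:
14 ⊕ 16 = 30
30 ⊕ 17 = 15
15 ⊕ 18 = 29
29 ⊕ 21 = 8
8 ⊕ 31 = 23
The overall nim-sum is X = 23. A row of size p has a winning move iff p XOR X < p (reduce it to p XOR X).
  14: 14 XOR 23 = 25 ≥ 14 — no move.
  16: 16 XOR 23 = 7 < 16 — winning move (to 7).
  17: 17 XOR 23 = 6 < 17 — winning move (to 6).
  18: 18 XOR 23 = 5 < 18 — winning move (to 5).
  21: 21 XOR 23 = 2 < 21 — winning move (to 2).
  31: 31 XOR 23 = 8 < 31 — winning move (to 8).
That gives 5 winning moves.

5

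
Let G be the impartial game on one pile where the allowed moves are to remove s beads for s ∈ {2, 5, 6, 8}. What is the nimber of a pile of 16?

1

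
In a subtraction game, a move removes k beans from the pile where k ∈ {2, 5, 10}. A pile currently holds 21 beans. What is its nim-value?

1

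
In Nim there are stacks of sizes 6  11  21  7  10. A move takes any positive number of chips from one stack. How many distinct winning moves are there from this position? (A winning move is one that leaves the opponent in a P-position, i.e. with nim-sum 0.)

1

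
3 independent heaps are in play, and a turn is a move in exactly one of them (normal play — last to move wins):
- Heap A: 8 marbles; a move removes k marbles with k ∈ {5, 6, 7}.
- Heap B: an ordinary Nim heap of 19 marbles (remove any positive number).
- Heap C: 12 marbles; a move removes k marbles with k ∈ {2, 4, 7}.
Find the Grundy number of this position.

For heap A, compute g(0), g(1), … with moves {5, 6, 7}:
k:     0  1  2  3  4  5  6  7  8
g(k):  0  0  0  0  0  1  1  1  1
So g(8) = 1.
Heap B is a plain Nim heap of size 19, so its Grundy value is 19.
Build the Grundy sequence for heap C with g(k) = mex{g(k−s) : s ∈ {2, 4, 7}, s ≤ k}:
k:     0  1  2  3  4  5  6  7  8  9 10 11 12
g(k):  0  0  1  1  2  2  0  3  1  0  2  1  0
So g(12) = 0.
By the Sprague-Grundy theorem, the Grundy value of a sum of independent games is the XOR of the component values.
Combined value = 1 XOR 19 XOR 0 = 18.

18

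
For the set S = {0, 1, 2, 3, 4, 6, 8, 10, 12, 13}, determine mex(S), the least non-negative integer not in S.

5

The values 0, 1, 2, 3, 4 are all present; 5 is the first non-negative integer missing from the set.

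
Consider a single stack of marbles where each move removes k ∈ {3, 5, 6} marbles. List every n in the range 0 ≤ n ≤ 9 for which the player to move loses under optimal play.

Compute g(0), g(1), … for moves {3, 5, 6}:
g(0) = mex{} = 0
g(1) = mex{} = 0
g(2) = mex{} = 0
g(3) = mex{0} = 1
g(4) = mex{0} = 1
g(5) = mex{0} = 1
g(6) = mex{0,1} = 2
g(7) = mex{0,1} = 2
g(8) = mex{0,1} = 2
g(9) = mex{1,2} = 0
The P-positions (g = 0) in 0..9 are 0, 1, 2, 9.

0, 1, 2, 9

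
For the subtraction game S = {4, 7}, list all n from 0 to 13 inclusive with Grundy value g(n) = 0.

0, 1, 2, 3, 11, 12, 13

Grundy values for subtraction set {4, 7}:
g(0) = mex{} = 0
g(1) = mex{} = 0
g(2) = mex{} = 0
g(3) = mex{} = 0
g(4) = mex{0} = 1
g(5) = mex{0} = 1
g(6) = mex{0} = 1
g(7) = mex{0} = 1
g(8) = mex{0,1} = 2
g(9) = mex{0,1} = 2
g(10) = mex{0,1} = 2
g(11) = mex{1} = 0
g(12) = mex{1,2} = 0
g(13) = mex{1,2} = 0
The P-positions (g = 0) in 0..13 are 0, 1, 2, 3, 11, 12, 13.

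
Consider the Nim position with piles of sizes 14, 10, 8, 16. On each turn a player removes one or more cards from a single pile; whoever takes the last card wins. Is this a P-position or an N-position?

Nim-sum: 14 XOR 10 XOR 8 XOR 16 = 28.
The nim-sum is 28 ≠ 0, so this is an N-position: the player to move can win.

N-position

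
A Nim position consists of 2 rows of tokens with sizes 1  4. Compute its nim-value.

5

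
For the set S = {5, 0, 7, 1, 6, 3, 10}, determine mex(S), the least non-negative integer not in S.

2

The values 0, 1 are all present; 2 is the first non-negative integer missing from the set.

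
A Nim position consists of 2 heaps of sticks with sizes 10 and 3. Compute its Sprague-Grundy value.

Compute the nim-sum pairwise:
10 XOR 3 = 9

9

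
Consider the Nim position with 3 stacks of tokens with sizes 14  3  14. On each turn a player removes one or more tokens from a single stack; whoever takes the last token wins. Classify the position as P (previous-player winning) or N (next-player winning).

N-position

Nim-sum: 14 ^ 3 ^ 14 = 3.
The nim-sum is 3 ≠ 0, so this is an N-position: the player to move can win.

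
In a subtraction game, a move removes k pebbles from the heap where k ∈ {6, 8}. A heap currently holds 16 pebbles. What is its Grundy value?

0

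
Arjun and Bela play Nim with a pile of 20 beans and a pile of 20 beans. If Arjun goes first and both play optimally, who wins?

In binary:
  10100  (20)
  10100  (20)
  -----
  00000  (0)
The nim-sum is 0, so this is a P-position: the player to move is in a losing position under optimal play; Arjun is about to move from it and so loses — Bela wins.

Bela wins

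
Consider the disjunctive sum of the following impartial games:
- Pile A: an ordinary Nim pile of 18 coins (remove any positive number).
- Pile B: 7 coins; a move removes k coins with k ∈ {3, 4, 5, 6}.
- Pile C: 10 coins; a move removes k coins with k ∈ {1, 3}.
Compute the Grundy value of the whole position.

16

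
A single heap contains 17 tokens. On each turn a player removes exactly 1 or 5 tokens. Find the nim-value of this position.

1

Build the Grundy sequence with g(k) = mex{g(k−s) : s ∈ {1, 5}, s ≤ k}:
k:     0  1  2  3  4  5  6  7  8  9 10 11 12 13 14 15 16 17
g(k):  0  1  0  1  0  1  0  1  0  1  0  1  0  1  0  1  0  1
So g(17) = 1.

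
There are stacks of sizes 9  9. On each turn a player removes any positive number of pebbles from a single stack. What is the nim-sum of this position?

0

Compute the nim-sum pairwise:
9 ⊕ 9 = 0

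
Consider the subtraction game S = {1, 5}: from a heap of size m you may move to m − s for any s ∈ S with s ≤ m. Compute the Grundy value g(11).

Build the Grundy sequence with g(k) = mex{g(k−s) : s ∈ {1, 5}, s ≤ k}:
k:     0  1  2  3  4  5  6  7  8  9 10 11
g(k):  0  1  0  1  0  1  0  1  0  1  0  1
So g(11) = 1.

1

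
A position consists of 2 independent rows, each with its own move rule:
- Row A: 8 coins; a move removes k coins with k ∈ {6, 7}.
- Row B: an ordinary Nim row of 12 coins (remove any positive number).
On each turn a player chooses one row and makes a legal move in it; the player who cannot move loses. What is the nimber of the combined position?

13

For row A, compute g(0), g(1), … with moves {6, 7}:
k:     0  1  2  3  4  5  6  7  8
g(k):  0  0  0  0  0  0  1  1  1
So g(8) = 1.
Row B is a plain Nim row of size 12, so its Grundy value is 12.
The value of a disjunctive sum is the nim-sum of the parts.
Combined value = 1 ⊕ 12 = 13.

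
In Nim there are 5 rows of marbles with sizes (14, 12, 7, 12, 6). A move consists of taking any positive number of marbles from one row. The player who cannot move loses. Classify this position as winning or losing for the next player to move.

Nim-sum: 14 ⊕ 12 ⊕ 7 ⊕ 12 ⊕ 6 = 15.
The nim-sum is 15 ≠ 0, so this is an N-position: the player to move can win.

Winning position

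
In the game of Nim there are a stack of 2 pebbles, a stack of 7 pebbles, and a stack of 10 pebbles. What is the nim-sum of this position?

15

Write each in binary and XOR column by column:
  0010  (2)
  0111  (7)
  1010  (10)
  ----
  1111  (15)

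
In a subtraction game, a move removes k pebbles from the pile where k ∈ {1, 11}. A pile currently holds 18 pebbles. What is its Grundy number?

0

Compute g(0), g(1), … for moves {1, 11}:
k:     0  1  2  3  4  5  6  7  8  9 10 11 12 13 14 15 16 17 18
g(k):  0  1  0  1  0  1  0  1  0  1  0  1  0  1  0  1  0  1  0
So g(18) = 0.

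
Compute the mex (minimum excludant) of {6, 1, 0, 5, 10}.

The values 0, 1 are all present; 2 is the first non-negative integer missing from the set.

2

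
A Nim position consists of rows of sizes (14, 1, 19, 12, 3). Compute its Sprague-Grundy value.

19

Compute the nim-sum pairwise:
14 ⊕ 1 = 15
15 ⊕ 19 = 28
28 ⊕ 12 = 16
16 ⊕ 3 = 19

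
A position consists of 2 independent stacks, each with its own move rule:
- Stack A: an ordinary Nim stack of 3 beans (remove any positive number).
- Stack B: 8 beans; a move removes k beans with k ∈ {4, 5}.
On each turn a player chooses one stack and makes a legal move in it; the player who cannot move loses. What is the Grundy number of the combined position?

1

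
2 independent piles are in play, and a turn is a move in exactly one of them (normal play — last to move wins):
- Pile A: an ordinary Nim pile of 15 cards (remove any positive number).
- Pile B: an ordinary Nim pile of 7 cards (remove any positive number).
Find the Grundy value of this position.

8

Pile A is a plain Nim pile of size 15, so its Grundy value is 15.
Pile B is a plain Nim pile of size 7, so its Grundy value is 7.
The value of a disjunctive sum is the nim-sum of the parts.
Combined value = 15 XOR 7 = 8.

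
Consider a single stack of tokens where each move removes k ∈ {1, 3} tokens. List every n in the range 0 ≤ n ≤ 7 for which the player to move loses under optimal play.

0, 2, 4, 6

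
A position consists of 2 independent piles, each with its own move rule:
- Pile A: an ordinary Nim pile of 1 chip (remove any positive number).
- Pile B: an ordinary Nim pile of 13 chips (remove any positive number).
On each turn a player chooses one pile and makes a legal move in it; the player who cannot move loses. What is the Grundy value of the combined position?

12

Pile A is a plain Nim pile of size 1, so its Grundy value is 1.
Pile B is a plain Nim pile of size 13, so its Grundy value is 13.
By the Sprague-Grundy theorem, the Grundy value of a sum of independent games is the XOR of the component values.
Combined value = 1 ⊕ 13 = 12.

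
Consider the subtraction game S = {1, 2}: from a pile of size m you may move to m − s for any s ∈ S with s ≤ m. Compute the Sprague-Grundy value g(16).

1

Build the Grundy sequence with g(k) = mex{g(k−s) : s ∈ {1, 2}, s ≤ k}:
k:     0  1  2  3  4  5  6  7  8  9 10 11 12 13 14 15 16
g(k):  0  1  2  0  1  2  0  1  2  0  1  2  0  1  2  0  1
So g(16) = 1.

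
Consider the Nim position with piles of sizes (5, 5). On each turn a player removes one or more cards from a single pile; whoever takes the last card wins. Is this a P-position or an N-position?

Nim-sum: 5 ^ 5 = 0.
The nim-sum is 0, so this is a P-position: the player to move is in a losing position under optimal play.

P-position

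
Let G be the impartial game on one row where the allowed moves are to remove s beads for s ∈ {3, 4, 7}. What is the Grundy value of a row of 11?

Grundy values for subtraction set {3, 4, 7}:
g(0) = mex{} = 0
g(1) = mex{} = 0
g(2) = mex{} = 0
g(3) = mex{0} = 1
g(4) = mex{0} = 1
g(5) = mex{0} = 1
g(6) = mex{0,1} = 2
g(7) = mex{0,1} = 2
g(8) = mex{0,1} = 2
g(9) = mex{0,1,2} = 3
g(10) = mex{1,2} = 0
g(11) = mex{1,2} = 0
So g(11) = 0.

0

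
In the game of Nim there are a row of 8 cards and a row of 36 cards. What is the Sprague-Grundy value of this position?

Compute the nim-sum pairwise:
8 XOR 36 = 44

44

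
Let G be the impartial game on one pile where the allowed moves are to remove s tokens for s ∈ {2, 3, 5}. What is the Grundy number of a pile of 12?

2

Build the Grundy sequence with g(k) = mex{g(k−s) : s ∈ {2, 3, 5}, s ≤ k}:
k:     0  1  2  3  4  5  6  7  8  9 10 11 12
g(k):  0  0  1  1  2  2  3  0  0  1  1  2  2
So g(12) = 2.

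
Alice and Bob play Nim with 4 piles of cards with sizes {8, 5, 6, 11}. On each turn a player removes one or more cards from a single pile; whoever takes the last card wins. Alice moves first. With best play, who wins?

Bob wins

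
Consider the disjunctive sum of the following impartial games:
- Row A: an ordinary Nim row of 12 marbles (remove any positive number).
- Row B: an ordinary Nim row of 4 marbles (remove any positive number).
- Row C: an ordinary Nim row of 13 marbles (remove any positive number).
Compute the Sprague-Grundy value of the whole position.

Row A is a plain Nim row of size 12, so its Grundy value is 12.
Row B is a plain Nim row of size 4, so its Grundy value is 4.
Row C is a plain Nim row of size 13, so its Grundy value is 13.
The value of a disjunctive sum is the nim-sum of the parts.
Combined value = 12 XOR 4 XOR 13 = 5.

5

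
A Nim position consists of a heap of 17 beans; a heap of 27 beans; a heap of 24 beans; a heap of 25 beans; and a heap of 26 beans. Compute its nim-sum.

17

Compute the nim-sum pairwise:
17 ⊕ 27 = 10
10 ⊕ 24 = 18
18 ⊕ 25 = 11
11 ⊕ 26 = 17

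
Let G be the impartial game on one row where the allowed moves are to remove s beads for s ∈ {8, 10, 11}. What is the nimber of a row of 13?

1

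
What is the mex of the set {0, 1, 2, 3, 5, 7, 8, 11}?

4

The values 0, 1, 2, 3 are all present; 4 is the first non-negative integer missing from the set.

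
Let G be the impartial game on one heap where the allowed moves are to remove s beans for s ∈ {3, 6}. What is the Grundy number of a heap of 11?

Build the Grundy sequence with g(k) = mex{g(k−s) : s ∈ {3, 6}, s ≤ k}:
k:     0  1  2  3  4  5  6  7  8  9 10 11
g(k):  0  0  0  1  1  1  2  2  2  0  0  0
So g(11) = 0.

0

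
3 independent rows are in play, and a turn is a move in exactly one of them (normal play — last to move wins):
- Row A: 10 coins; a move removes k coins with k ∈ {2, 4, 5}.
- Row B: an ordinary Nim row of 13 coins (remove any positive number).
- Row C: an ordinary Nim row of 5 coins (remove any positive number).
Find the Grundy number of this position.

For row A, compute g(0), g(1), … with moves {2, 4, 5}:
g(0) = mex{} = 0
g(1) = mex{} = 0
g(2) = mex{0} = 1
g(3) = mex{0} = 1
g(4) = mex{0,1} = 2
g(5) = mex{0,1} = 2
g(6) = mex{0,1,2} = 3
g(7) = mex{1,2} = 0
g(8) = mex{1,2,3} = 0
g(9) = mex{0,2} = 1
g(10) = mex{0,2,3} = 1
So g(10) = 1.
Row B is a plain Nim row of size 13, so its Grundy value is 13.
Row C is a plain Nim row of size 5, so its Grundy value is 5.
The value of a disjunctive sum is the nim-sum of the parts.
Combined value = 1 ⊕ 13 ⊕ 5 = 9.

9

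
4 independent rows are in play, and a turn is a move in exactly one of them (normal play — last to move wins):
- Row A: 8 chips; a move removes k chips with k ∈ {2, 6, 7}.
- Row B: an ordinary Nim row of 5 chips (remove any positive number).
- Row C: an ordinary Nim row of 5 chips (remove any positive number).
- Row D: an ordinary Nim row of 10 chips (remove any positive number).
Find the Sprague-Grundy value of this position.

8

Grundy values for row A (subtraction set {2, 6, 7}):
k:     0  1  2  3  4  5  6  7  8
g(k):  0  0  1  1  0  0  1  1  2
So g(8) = 2.
Row B is a plain Nim row of size 5, so its Grundy value is 5.
Row C is a plain Nim row of size 5, so its Grundy value is 5.
Row D is a plain Nim row of size 10, so its Grundy value is 10.
The value of a disjunctive sum is the nim-sum of the parts.
Combined value = 2 ⊕ 5 ⊕ 5 ⊕ 10 = 8.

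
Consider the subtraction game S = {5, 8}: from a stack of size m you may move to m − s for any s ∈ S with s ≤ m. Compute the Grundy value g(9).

Build the Grundy sequence with g(k) = mex{g(k−s) : s ∈ {5, 8}, s ≤ k}:
g(0) = mex{} = 0
g(1) = mex{} = 0
g(2) = mex{} = 0
g(3) = mex{} = 0
g(4) = mex{} = 0
g(5) = mex{0} = 1
g(6) = mex{0} = 1
g(7) = mex{0} = 1
g(8) = mex{0} = 1
g(9) = mex{0} = 1
So g(9) = 1.

1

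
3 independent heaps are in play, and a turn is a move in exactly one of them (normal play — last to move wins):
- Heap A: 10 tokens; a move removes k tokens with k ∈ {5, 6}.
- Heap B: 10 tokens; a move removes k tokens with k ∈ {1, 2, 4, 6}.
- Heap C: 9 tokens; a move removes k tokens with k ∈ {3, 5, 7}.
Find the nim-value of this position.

Build the Grundy sequence for heap A with g(k) = mex{g(k−s) : s ∈ {5, 6}, s ≤ k}:
k:     0  1  2  3  4  5  6  7  8  9 10
g(k):  0  0  0  0  0  1  1  1  1  1  2
So g(10) = 2.
Build the Grundy sequence for heap B with g(k) = mex{g(k−s) : s ∈ {1, 2, 4, 6}, s ≤ k}:
k:     0  1  2  3  4  5  6  7  8  9 10
g(k):  0  1  2  0  1  2  3  4  0  1  2
So g(10) = 2.
Grundy values for heap C (subtraction set {3, 5, 7}):
g(0) = mex{} = 0
g(1) = mex{} = 0
g(2) = mex{} = 0
g(3) = mex{0} = 1
g(4) = mex{0} = 1
g(5) = mex{0} = 1
g(6) = mex{0,1} = 2
g(7) = mex{0,1} = 2
g(8) = mex{0,1} = 2
g(9) = mex{0,1,2} = 3
So g(9) = 3.
By the Sprague-Grundy theorem, the Grundy value of a sum of independent games is the XOR of the component values.
Combined value = 2 XOR 2 XOR 3 = 3.

3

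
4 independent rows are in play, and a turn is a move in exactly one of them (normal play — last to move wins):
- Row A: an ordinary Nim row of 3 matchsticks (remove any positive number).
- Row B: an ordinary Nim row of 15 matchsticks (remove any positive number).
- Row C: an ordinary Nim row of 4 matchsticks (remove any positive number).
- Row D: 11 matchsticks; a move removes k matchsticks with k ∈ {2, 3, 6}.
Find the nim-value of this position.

Row A is a plain Nim row of size 3, so its Grundy value is 3.
Row B is a plain Nim row of size 15, so its Grundy value is 15.
Row C is a plain Nim row of size 4, so its Grundy value is 4.
Grundy values for row D (subtraction set {2, 3, 6}):
k:     0  1  2  3  4  5  6  7  8  9 10 11
g(k):  0  0  1  1  2  0  3  1  2  0  0  1
So g(11) = 1.
By the Sprague-Grundy theorem, the Grundy value of a sum of independent games is the XOR of the component values.
Combined value = 3 XOR 15 XOR 4 XOR 1 = 9.

9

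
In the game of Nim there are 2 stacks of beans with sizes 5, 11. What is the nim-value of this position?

14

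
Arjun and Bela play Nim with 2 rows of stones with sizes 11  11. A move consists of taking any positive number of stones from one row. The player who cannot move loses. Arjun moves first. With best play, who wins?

Bitwise XOR of the heap sizes:
  1011  (11)
  1011  (11)
  ----
  0000  (0)
The nim-sum is 0, so this is a P-position: the player to move is in a losing position under optimal play; Arjun is about to move from it and so loses — Bela wins.

Bela wins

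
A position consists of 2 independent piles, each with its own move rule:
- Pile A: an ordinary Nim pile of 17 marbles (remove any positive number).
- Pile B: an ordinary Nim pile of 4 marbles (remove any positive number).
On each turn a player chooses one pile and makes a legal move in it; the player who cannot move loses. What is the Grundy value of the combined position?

21

Pile A is a plain Nim pile of size 17, so its Grundy value is 17.
Pile B is a plain Nim pile of size 4, so its Grundy value is 4.
By the Sprague-Grundy theorem, the Grundy value of a sum of independent games is the XOR of the component values.
Combined value = 17 XOR 4 = 21.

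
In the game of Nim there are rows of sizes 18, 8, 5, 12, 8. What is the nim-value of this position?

Compute the nim-sum pairwise:
18 XOR 8 = 26
26 XOR 5 = 31
31 XOR 12 = 19
19 XOR 8 = 27

27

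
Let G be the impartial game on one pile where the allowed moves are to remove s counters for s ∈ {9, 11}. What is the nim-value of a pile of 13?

Grundy values for subtraction set {9, 11}:
g(0) = mex{} = 0
g(1) = mex{} = 0
g(2) = mex{} = 0
g(3) = mex{} = 0
g(4) = mex{} = 0
g(5) = mex{} = 0
g(6) = mex{} = 0
g(7) = mex{} = 0
g(8) = mex{} = 0
g(9) = mex{0} = 1
g(10) = mex{0} = 1
g(11) = mex{0} = 1
g(12) = mex{0} = 1
g(13) = mex{0} = 1
So g(13) = 1.

1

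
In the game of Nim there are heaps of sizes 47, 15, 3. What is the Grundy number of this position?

35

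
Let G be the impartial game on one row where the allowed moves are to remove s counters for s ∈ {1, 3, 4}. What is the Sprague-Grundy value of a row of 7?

0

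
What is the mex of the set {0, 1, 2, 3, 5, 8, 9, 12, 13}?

4

The values 0, 1, 2, 3 are all present; 4 is the first non-negative integer missing from the set.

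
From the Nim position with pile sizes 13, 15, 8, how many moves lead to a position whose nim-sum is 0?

3

Nim-sum: 13 XOR 15 XOR 8 = 10.
The overall nim-sum is X = 10. A pile of size p has a winning move iff p XOR X < p (reduce it to p XOR X).
  13: 13 XOR 10 = 7 < 13 — winning move (to 7).
  15: 15 XOR 10 = 5 < 15 — winning move (to 5).
  8: 8 XOR 10 = 2 < 8 — winning move (to 2).
That gives 3 winning moves.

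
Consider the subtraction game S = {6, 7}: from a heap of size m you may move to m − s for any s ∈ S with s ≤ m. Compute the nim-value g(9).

1

Grundy values for subtraction set {6, 7}:
g(0) = mex{} = 0
g(1) = mex{} = 0
g(2) = mex{} = 0
g(3) = mex{} = 0
g(4) = mex{} = 0
g(5) = mex{} = 0
g(6) = mex{0} = 1
g(7) = mex{0} = 1
g(8) = mex{0} = 1
g(9) = mex{0} = 1
So g(9) = 1.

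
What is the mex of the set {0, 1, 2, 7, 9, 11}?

The values 0, 1, 2 are all present; 3 is the first non-negative integer missing from the set.

3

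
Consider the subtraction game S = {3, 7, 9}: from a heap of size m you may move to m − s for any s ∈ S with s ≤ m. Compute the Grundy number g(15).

1

Grundy values for subtraction set {3, 7, 9}:
k:     0  1  2  3  4  5  6  7  8  9 10 11 12 13 14 15
g(k):  0  0  0  1  1  1  0  2  2  1  3  3  0  2  0  1
So g(15) = 1.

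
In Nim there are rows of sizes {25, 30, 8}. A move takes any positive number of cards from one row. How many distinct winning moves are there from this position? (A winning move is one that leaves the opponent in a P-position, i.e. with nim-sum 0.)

3

Compute the nim-sum pairwise:
25 ^ 30 = 7
7 ^ 8 = 15
The overall nim-sum is X = 15. A row of size p has a winning move iff p XOR X < p (reduce it to p XOR X).
  25: 25 XOR 15 = 22 < 25 — winning move (to 22).
  30: 30 XOR 15 = 17 < 30 — winning move (to 17).
  8: 8 XOR 15 = 7 < 8 — winning move (to 7).
That gives 3 winning moves.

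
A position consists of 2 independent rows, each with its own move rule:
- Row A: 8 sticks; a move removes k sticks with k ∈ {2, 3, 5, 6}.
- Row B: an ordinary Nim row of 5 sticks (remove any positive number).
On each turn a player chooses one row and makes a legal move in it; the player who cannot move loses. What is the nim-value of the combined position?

Grundy values for row A (subtraction set {2, 3, 5, 6}):
g(0) = mex{} = 0
g(1) = mex{} = 0
g(2) = mex{0} = 1
g(3) = mex{0} = 1
g(4) = mex{0,1} = 2
g(5) = mex{0,1} = 2
g(6) = mex{0,1,2} = 3
g(7) = mex{0,1,2} = 3
g(8) = mex{1,2,3} = 0
So g(8) = 0.
Row B is a plain Nim row of size 5, so its Grundy value is 5.
By the Sprague-Grundy theorem, the Grundy value of a sum of independent games is the XOR of the component values.
Combined value = 0 XOR 5 = 5.

5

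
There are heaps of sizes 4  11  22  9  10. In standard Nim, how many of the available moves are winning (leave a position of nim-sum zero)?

1

Nim-sum: 4 ^ 11 ^ 22 ^ 9 ^ 10 = 26.
The overall nim-sum is X = 26. A heap of size p has a winning move iff p XOR X < p (reduce it to p XOR X).
  4: 4 XOR 26 = 30 ≥ 4 — no move.
  11: 11 XOR 26 = 17 ≥ 11 — no move.
  22: 22 XOR 26 = 12 < 22 — winning move (to 12).
  9: 9 XOR 26 = 19 ≥ 9 — no move.
  10: 10 XOR 26 = 16 ≥ 10 — no move.
That gives 1 winning move.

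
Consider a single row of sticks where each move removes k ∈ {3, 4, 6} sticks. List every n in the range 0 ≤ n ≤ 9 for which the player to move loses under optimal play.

0, 1, 2, 9

Grundy values for subtraction set {3, 4, 6}:
k:     0  1  2  3  4  5  6  7  8  9
g(k):  0  0  0  1  1  1  2  2  2  0
The P-positions (g = 0) in 0..9 are 0, 1, 2, 9.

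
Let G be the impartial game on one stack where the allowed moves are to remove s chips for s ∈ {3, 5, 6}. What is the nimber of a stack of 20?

Compute g(0), g(1), … for moves {3, 5, 6}:
k:     0  1  2  3  4  5  6  7  8  9 10 11 12 13 14 15 16 17 18 19 20
g(k):  0  0  0  1  1  1  2  2  2  0  0  0  1  1  1  2  2  2  0  0  0
So g(20) = 0.

0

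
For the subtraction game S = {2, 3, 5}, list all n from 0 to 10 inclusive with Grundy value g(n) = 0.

0, 1, 7, 8

Grundy values for subtraction set {2, 3, 5}:
k:     0  1  2  3  4  5  6  7  8  9 10
g(k):  0  0  1  1  2  2  3  0  0  1  1
The P-positions (g = 0) in 0..10 are 0, 1, 7, 8.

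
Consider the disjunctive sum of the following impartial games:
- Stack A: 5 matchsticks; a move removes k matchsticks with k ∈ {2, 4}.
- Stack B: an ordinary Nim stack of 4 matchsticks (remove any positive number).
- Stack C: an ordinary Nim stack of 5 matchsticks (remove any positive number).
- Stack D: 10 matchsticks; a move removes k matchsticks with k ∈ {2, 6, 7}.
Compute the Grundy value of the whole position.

0

Grundy values for stack A (subtraction set {2, 4}):
g(0) = mex{} = 0
g(1) = mex{} = 0
g(2) = mex{0} = 1
g(3) = mex{0} = 1
g(4) = mex{0,1} = 2
g(5) = mex{0,1} = 2
So g(5) = 2.
Stack B is a plain Nim stack of size 4, so its Grundy value is 4.
Stack C is a plain Nim stack of size 5, so its Grundy value is 5.
Build the Grundy sequence for stack D with g(k) = mex{g(k−s) : s ∈ {2, 6, 7}, s ≤ k}:
g(0) = mex{} = 0
g(1) = mex{} = 0
g(2) = mex{0} = 1
g(3) = mex{0} = 1
g(4) = mex{1} = 0
g(5) = mex{1} = 0
g(6) = mex{0} = 1
g(7) = mex{0} = 1
g(8) = mex{0,1} = 2
g(9) = mex{1} = 0
g(10) = mex{0,1,2} = 3
So g(10) = 3.
By the Sprague-Grundy theorem, the Grundy value of a sum of independent games is the XOR of the component values.
Combined value = 2 XOR 4 XOR 5 XOR 3 = 0.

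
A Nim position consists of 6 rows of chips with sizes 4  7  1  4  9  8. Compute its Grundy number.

7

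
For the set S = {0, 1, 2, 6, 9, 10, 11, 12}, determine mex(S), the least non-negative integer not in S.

The values 0, 1, 2 are all present; 3 is the first non-negative integer missing from the set.

3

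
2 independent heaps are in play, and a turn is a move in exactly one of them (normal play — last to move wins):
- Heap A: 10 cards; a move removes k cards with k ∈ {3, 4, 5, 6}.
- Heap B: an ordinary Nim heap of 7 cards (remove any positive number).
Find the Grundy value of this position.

Build the Grundy sequence for heap A with g(k) = mex{g(k−s) : s ∈ {3, 4, 5, 6}, s ≤ k}:
g(0) = mex{} = 0
g(1) = mex{} = 0
g(2) = mex{} = 0
g(3) = mex{0} = 1
g(4) = mex{0} = 1
g(5) = mex{0} = 1
g(6) = mex{0,1} = 2
g(7) = mex{0,1} = 2
g(8) = mex{0,1} = 2
g(9) = mex{1,2} = 0
g(10) = mex{1,2} = 0
So g(10) = 0.
Heap B is a plain Nim heap of size 7, so its Grundy value is 7.
The value of a disjunctive sum is the nim-sum of the parts.
Combined value = 0 XOR 7 = 7.

7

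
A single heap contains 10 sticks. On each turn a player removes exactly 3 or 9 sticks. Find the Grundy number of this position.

1

Build the Grundy sequence with g(k) = mex{g(k−s) : s ∈ {3, 9}, s ≤ k}:
k:     0  1  2  3  4  5  6  7  8  9 10
g(k):  0  0  0  1  1  1  0  0  0  1  1
So g(10) = 1.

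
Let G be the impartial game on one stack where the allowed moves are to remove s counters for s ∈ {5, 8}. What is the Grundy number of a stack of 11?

Grundy values for subtraction set {5, 8}:
k:     0  1  2  3  4  5  6  7  8  9 10 11
g(k):  0  0  0  0  0  1  1  1  1  1  2  2
So g(11) = 2.

2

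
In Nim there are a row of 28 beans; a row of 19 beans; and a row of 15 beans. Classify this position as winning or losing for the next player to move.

Nim-sum: 28 ^ 19 ^ 15 = 0.
The nim-sum is 0, so this is a P-position: the player to move is in a losing position under optimal play.

Losing position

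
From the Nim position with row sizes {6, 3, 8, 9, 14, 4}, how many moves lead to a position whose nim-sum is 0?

Nim-sum: 6 XOR 3 XOR 8 XOR 9 XOR 14 XOR 4 = 14.
The overall nim-sum is X = 14. A row of size p has a winning move iff p XOR X < p (reduce it to p XOR X).
  6: 6 XOR 14 = 8 ≥ 6 — no move.
  3: 3 XOR 14 = 13 ≥ 3 — no move.
  8: 8 XOR 14 = 6 < 8 — winning move (to 6).
  9: 9 XOR 14 = 7 < 9 — winning move (to 7).
  14: 14 XOR 14 = 0 < 14 — winning move (to 0).
  4: 4 XOR 14 = 10 ≥ 4 — no move.
That gives 3 winning moves.

3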